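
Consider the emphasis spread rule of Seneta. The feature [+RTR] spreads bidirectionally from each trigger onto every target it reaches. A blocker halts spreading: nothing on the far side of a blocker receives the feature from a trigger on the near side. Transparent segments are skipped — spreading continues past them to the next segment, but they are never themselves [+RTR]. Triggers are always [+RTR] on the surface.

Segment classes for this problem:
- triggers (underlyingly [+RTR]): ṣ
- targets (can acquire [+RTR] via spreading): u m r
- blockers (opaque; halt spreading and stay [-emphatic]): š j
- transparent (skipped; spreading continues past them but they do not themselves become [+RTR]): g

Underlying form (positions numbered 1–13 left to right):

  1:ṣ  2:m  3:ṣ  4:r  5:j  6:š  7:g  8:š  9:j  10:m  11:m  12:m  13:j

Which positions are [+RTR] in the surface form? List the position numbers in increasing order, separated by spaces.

From /ṣ/ at 1 rightward: 2 /m/ → [+RTR]; 3 /ṣ/ is itself a trigger — this domain ends here.
From /ṣ/ at 1 leftward: word edge.
From /ṣ/ at 3 rightward: 4 /r/ → [+RTR]; 5 /j/ blocks.
From /ṣ/ at 3 leftward: 2 /m/ → [+RTR]; 1 /ṣ/ is itself a trigger — this domain ends here.
Targets with no active source: positions 10 11 12 stay [-emphatic].

1 2 3 4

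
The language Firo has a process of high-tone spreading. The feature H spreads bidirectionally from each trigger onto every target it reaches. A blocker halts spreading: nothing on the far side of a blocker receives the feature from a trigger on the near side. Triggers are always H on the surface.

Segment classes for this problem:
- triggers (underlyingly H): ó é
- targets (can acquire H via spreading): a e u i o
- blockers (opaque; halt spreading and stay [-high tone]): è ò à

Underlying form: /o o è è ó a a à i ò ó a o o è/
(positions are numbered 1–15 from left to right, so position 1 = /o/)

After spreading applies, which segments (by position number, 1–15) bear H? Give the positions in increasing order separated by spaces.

5 6 7 11 12 13 14

From /ó/ at 5 rightward: 6 /a/ → H; 7 /a/ → H; 8 /à/ blocks.
From /ó/ at 5 leftward: 4 /è/ blocks.
From /ó/ at 11 rightward: 12 /a/ → H; 13 /o/ → H; 14 /o/ → H; 15 /è/ blocks.
From /ó/ at 11 leftward: 10 /ò/ blocks.
Targets with no active source: positions 1 2 9 stay [-high tone].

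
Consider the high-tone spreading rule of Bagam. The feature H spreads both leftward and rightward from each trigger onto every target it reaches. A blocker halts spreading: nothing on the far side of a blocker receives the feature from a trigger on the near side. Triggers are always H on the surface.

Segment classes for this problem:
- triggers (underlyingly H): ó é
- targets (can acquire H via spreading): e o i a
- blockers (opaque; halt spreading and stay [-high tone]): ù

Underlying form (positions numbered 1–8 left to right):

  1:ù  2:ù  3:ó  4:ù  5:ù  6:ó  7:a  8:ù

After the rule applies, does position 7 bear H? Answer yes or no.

yes

From /ó/ at 3 rightward: 4 /ù/ blocks.
From /ó/ at 3 leftward: 2 /ù/ blocks.
From /ó/ at 6 rightward: 7 /a/ → H; 8 /ù/ blocks.
From /ó/ at 6 leftward: 5 /ù/ blocks.
H positions on the surface: 3 6 7.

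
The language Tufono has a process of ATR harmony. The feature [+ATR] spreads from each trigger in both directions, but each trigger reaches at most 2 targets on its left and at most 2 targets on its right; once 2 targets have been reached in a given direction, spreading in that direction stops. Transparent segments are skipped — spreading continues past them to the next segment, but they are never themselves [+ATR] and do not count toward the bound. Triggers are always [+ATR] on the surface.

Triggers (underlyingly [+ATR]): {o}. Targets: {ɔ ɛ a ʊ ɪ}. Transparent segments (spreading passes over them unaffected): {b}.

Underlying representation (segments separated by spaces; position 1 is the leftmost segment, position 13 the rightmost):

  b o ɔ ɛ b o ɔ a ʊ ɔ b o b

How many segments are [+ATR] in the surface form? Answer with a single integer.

9

From /o/ at 2 rightward: 3 /ɔ/ → [+ATR]; 4 /ɛ/ → [+ATR]; bound reached.
From /o/ at 2 leftward: 1 /b/ transparent; word edge.
From /o/ at 6 rightward: 7 /ɔ/ → [+ATR]; 8 /a/ → [+ATR]; bound reached.
From /o/ at 6 leftward: 5 /b/ transparent; 4 /ɛ/ → [+ATR]; 3 /ɔ/ → [+ATR]; bound reached.
From /o/ at 12 rightward: 13 /b/ transparent; word edge.
From /o/ at 12 leftward: 11 /b/ transparent; 10 /ɔ/ → [+ATR]; 9 /ʊ/ → [+ATR]; bound reached.
[+ATR] positions on the surface: 2 3 4 6 7 8 9 10 12.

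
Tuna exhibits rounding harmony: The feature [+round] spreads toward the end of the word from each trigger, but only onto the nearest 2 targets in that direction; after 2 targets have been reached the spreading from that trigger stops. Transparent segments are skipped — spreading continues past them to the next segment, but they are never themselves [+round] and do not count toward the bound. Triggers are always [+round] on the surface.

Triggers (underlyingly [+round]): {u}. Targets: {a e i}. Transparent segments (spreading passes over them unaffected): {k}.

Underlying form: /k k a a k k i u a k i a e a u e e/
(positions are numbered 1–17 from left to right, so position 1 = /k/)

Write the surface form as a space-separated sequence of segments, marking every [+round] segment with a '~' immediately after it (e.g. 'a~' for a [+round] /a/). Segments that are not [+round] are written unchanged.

k k a a k k i u~ a~ k i~ a e a u~ e~ e~

From /u/ at 8 rightward: 9 /a/ → [+round]; 10 /k/ transparent; 11 /i/ → [+round]; bound reached.
From /u/ at 15 rightward: 16 /e/ → [+round]; 17 /e/ → [+round]; bound reached.
Targets with no active source: positions 3 4 7 12 13 14 stay [-round].
[+round] positions on the surface: 8 9 11 15 16 17.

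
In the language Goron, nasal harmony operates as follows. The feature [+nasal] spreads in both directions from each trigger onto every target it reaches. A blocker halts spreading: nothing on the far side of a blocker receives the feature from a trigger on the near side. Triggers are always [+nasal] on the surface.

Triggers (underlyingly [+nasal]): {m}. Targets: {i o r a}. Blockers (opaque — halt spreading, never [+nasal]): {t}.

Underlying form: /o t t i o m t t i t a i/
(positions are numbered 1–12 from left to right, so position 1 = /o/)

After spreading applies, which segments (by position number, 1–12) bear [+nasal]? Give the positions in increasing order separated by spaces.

4 5 6

From /m/ at 6 rightward: 7 /t/ blocks.
From /m/ at 6 leftward: 5 /o/ → [+nasal]; 4 /i/ → [+nasal]; 3 /t/ blocks.
Targets with no active source: positions 1 9 11 12 stay [-nasal].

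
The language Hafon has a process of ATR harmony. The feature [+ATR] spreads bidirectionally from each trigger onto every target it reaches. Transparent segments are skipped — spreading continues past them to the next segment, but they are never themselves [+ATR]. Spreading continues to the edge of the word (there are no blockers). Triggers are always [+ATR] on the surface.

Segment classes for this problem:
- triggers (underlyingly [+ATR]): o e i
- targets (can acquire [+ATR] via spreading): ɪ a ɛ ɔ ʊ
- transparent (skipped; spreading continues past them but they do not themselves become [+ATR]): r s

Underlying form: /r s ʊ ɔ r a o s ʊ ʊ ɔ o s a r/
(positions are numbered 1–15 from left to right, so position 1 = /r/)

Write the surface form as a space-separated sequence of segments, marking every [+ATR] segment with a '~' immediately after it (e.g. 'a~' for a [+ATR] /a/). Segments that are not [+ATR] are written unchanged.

r s ʊ~ ɔ~ r a~ o~ s ʊ~ ʊ~ ɔ~ o~ s a~ r

From /o/ at 7 rightward: 8 /s/ transparent; 9 /ʊ/ → [+ATR]; 10 /ʊ/ → [+ATR]; 11 /ɔ/ → [+ATR]; 12 /o/ is itself a trigger — this domain ends here.
From /o/ at 7 leftward: 6 /a/ → [+ATR]; 5 /r/ transparent; 4 /ɔ/ → [+ATR]; 3 /ʊ/ → [+ATR]; 2 /s/ transparent; 1 /r/ transparent; word edge.
From /o/ at 12 rightward: 13 /s/ transparent; 14 /a/ → [+ATR]; 15 /r/ transparent; word edge.
From /o/ at 12 leftward: 11 /ɔ/ → [+ATR]; 10 /ʊ/ → [+ATR]; 9 /ʊ/ → [+ATR]; 8 /s/ transparent; 7 /o/ is itself a trigger — this domain ends here.
[+ATR] positions on the surface: 3 4 6 7 9 10 11 12 14.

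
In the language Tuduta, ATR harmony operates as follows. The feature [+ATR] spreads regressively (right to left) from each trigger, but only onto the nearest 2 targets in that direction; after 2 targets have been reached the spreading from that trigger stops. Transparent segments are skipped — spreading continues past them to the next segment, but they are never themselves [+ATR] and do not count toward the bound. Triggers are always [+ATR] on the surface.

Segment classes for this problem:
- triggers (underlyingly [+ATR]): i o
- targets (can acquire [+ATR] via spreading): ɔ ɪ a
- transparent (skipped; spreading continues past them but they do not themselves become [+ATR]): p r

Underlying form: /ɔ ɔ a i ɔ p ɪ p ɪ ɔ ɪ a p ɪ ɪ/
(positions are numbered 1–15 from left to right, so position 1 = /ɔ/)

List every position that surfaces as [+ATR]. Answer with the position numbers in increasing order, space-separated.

From /i/ at 4 leftward: 3 /a/ → [+ATR]; 2 /ɔ/ → [+ATR]; bound reached.
Targets with no active source: positions 1 5 7 9 10 11 12 14 15 stay [-ATR].

2 3 4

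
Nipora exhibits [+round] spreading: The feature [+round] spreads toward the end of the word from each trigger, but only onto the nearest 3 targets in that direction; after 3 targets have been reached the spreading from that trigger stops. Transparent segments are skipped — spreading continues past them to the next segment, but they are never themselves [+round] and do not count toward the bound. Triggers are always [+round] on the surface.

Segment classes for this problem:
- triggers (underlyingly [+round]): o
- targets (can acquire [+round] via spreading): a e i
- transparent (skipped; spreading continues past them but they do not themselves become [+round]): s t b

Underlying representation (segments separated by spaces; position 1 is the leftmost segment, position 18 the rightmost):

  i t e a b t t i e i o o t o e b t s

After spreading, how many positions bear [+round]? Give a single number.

4

From /o/ at 11 rightward: 12 /o/ is itself a trigger — this domain ends here.
From /o/ at 12 rightward: 13 /t/ transparent; 14 /o/ is itself a trigger — this domain ends here.
From /o/ at 14 rightward: 15 /e/ → [+round]; 16 /b/ transparent; 17 /t/ transparent; 18 /s/ transparent; word edge.
Targets with no active source: positions 1 3 4 8 9 10 stay [-round].
[+round] positions on the surface: 11 12 14 15.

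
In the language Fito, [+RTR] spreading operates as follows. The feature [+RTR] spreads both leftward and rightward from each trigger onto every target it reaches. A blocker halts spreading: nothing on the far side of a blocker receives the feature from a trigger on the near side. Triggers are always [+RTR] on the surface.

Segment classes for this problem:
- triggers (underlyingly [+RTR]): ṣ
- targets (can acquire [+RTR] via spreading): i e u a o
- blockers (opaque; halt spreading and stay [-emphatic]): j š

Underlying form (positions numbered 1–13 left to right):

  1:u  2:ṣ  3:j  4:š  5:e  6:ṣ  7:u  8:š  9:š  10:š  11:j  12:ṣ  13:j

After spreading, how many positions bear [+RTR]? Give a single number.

From /ṣ/ at 2 rightward: 3 /j/ blocks.
From /ṣ/ at 2 leftward: 1 /u/ → [+RTR]; word edge.
From /ṣ/ at 6 rightward: 7 /u/ → [+RTR]; 8 /š/ blocks.
From /ṣ/ at 6 leftward: 5 /e/ → [+RTR]; 4 /š/ blocks.
From /ṣ/ at 12 rightward: 13 /j/ blocks.
From /ṣ/ at 12 leftward: 11 /j/ blocks.
[+RTR] positions on the surface: 1 2 5 6 7 12.

6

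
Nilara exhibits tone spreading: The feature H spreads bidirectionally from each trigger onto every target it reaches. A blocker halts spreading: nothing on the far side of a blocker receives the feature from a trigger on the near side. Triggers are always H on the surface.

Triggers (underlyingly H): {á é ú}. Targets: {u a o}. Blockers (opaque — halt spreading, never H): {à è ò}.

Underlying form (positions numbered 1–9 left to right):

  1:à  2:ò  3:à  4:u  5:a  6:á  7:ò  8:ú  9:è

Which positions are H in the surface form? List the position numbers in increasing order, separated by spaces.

From /á/ at 6 rightward: 7 /ò/ blocks.
From /á/ at 6 leftward: 5 /a/ → H; 4 /u/ → H; 3 /à/ blocks.
From /ú/ at 8 rightward: 9 /è/ blocks.
From /ú/ at 8 leftward: 7 /ò/ blocks.

4 5 6 8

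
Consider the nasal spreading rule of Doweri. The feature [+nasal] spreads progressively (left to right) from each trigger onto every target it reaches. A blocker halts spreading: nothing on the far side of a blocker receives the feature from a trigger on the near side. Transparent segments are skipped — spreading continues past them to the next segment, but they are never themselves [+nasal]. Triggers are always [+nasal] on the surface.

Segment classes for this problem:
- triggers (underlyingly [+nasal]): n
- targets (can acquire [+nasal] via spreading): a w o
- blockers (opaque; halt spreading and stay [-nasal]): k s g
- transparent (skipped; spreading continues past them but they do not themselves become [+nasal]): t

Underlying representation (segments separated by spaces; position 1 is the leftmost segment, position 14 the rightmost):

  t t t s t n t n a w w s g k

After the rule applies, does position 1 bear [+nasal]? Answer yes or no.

no

From /n/ at 6 rightward: 7 /t/ transparent; 8 /n/ is itself a trigger — this domain ends here.
From /n/ at 8 rightward: 9 /a/ → [+nasal]; 10 /w/ → [+nasal]; 11 /w/ → [+nasal]; 12 /s/ blocks.
[+nasal] positions on the surface: 6 8 9 10 11.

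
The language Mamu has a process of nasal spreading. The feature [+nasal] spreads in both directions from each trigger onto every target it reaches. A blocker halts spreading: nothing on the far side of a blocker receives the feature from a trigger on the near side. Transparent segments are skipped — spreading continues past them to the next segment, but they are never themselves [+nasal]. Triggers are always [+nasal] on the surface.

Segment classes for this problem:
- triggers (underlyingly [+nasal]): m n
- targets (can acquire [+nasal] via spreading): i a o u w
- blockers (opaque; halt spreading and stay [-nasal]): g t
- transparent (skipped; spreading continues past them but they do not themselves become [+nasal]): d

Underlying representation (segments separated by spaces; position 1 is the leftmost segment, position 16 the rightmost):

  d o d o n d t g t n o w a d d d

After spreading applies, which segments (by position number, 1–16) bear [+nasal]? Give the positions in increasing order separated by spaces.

From /n/ at 5 rightward: 6 /d/ transparent; 7 /t/ blocks.
From /n/ at 5 leftward: 4 /o/ → [+nasal]; 3 /d/ transparent; 2 /o/ → [+nasal]; 1 /d/ transparent; word edge.
From /n/ at 10 rightward: 11 /o/ → [+nasal]; 12 /w/ → [+nasal]; 13 /a/ → [+nasal]; 14 /d/ transparent; 15 /d/ transparent; 16 /d/ transparent; word edge.
From /n/ at 10 leftward: 9 /t/ blocks.

2 4 5 10 11 12 13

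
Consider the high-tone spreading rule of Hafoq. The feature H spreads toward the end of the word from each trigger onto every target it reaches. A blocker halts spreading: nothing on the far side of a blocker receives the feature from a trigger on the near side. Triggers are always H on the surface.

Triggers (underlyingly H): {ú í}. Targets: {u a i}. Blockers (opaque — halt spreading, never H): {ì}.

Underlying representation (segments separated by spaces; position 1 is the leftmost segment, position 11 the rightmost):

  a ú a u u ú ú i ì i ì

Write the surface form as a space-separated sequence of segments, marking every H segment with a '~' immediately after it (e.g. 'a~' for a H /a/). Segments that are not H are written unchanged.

From /ú/ at 2 rightward: 3 /a/ → H; 4 /u/ → H; 5 /u/ → H; 6 /ú/ is itself a trigger — this domain ends here.
From /ú/ at 6 rightward: 7 /ú/ is itself a trigger — this domain ends here.
From /ú/ at 7 rightward: 8 /i/ → H; 9 /ì/ blocks.
Targets with no active source: positions 1 10 stay [-high tone].
H positions on the surface: 2 3 4 5 6 7 8.

a ú~ a~ u~ u~ ú~ ú~ i~ ì i ì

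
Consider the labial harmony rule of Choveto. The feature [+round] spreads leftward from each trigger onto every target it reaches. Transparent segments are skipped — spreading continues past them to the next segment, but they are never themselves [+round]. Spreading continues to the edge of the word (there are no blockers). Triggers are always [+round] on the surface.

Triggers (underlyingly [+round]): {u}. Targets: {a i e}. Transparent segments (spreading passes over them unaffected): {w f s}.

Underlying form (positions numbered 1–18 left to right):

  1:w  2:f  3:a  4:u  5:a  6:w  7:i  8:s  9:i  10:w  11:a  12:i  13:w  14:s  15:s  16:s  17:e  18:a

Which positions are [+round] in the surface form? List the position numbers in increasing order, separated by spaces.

From /u/ at 4 leftward: 3 /a/ → [+round]; 2 /f/ transparent; 1 /w/ transparent; word edge.
Targets with no active source: positions 5 7 9 11 12 17 18 stay [-round].

3 4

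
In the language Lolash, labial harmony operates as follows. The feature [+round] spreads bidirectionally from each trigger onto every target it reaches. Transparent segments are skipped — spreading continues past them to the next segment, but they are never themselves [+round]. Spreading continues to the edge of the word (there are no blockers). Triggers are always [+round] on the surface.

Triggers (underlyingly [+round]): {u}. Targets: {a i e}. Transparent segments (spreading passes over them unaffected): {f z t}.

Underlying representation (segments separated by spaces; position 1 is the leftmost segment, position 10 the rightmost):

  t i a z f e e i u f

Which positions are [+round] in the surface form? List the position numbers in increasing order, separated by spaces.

2 3 6 7 8 9

From /u/ at 9 rightward: 10 /f/ transparent; word edge.
From /u/ at 9 leftward: 8 /i/ → [+round]; 7 /e/ → [+round]; 6 /e/ → [+round]; 5 /f/ transparent; 4 /z/ transparent; 3 /a/ → [+round]; 2 /i/ → [+round]; 1 /t/ transparent; word edge.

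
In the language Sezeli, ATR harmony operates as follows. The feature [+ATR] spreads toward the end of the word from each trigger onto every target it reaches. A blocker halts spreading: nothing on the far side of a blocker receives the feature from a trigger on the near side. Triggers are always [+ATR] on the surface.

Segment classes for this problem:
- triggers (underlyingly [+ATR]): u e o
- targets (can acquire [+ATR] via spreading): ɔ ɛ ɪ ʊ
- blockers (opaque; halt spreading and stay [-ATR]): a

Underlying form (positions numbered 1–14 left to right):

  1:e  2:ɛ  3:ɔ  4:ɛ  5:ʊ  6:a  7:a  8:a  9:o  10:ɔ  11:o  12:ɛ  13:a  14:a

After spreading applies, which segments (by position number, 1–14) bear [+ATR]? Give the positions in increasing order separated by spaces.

From /e/ at 1 rightward: 2 /ɛ/ → [+ATR]; 3 /ɔ/ → [+ATR]; 4 /ɛ/ → [+ATR]; 5 /ʊ/ → [+ATR]; 6 /a/ blocks.
From /o/ at 9 rightward: 10 /ɔ/ → [+ATR]; 11 /o/ is itself a trigger — this domain ends here.
From /o/ at 11 rightward: 12 /ɛ/ → [+ATR]; 13 /a/ blocks.

1 2 3 4 5 9 10 11 12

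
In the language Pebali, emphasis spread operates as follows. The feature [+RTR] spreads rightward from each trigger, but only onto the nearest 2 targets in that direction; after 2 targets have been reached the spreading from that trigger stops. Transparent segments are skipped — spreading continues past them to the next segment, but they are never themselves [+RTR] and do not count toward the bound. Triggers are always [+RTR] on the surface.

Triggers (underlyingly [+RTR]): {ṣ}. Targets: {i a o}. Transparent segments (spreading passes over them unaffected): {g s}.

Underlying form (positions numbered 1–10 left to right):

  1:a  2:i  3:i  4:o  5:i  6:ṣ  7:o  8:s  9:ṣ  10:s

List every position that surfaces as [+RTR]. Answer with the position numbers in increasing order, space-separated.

6 7 9

From /ṣ/ at 6 rightward: 7 /o/ → [+RTR]; 8 /s/ transparent; 9 /ṣ/ is itself a trigger — this domain ends here.
From /ṣ/ at 9 rightward: 10 /s/ transparent; word edge.
Targets with no active source: positions 1 2 3 4 5 stay [-emphatic].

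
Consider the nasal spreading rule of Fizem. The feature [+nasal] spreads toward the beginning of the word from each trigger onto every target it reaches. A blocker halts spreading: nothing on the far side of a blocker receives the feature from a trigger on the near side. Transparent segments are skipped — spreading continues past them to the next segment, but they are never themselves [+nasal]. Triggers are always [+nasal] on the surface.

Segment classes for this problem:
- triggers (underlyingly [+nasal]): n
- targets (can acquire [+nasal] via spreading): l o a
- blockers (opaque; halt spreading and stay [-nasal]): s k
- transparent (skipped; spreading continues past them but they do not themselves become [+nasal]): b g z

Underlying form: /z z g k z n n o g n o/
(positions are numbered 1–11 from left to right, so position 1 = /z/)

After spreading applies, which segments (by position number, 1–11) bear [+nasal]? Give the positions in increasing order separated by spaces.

From /n/ at 6 leftward: 5 /z/ transparent; 4 /k/ blocks.
From /n/ at 7 leftward: 6 /n/ is itself a trigger — this domain ends here.
From /n/ at 10 leftward: 9 /g/ transparent; 8 /o/ → [+nasal]; 7 /n/ is itself a trigger — this domain ends here.
Target with no active source: position 11 stays [-nasal].

6 7 8 10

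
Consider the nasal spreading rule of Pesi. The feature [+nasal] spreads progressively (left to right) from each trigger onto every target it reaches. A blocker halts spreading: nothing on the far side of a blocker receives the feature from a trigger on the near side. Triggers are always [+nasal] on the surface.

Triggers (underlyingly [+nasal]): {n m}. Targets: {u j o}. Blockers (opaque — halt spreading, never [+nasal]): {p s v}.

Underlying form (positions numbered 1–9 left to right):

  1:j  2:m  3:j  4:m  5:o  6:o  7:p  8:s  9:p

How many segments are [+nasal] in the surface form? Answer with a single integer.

From /m/ at 2 rightward: 3 /j/ → [+nasal]; 4 /m/ is itself a trigger — this domain ends here.
From /m/ at 4 rightward: 5 /o/ → [+nasal]; 6 /o/ → [+nasal]; 7 /p/ blocks.
Target with no active source: position 1 stays [-nasal].
[+nasal] positions on the surface: 2 3 4 5 6.

5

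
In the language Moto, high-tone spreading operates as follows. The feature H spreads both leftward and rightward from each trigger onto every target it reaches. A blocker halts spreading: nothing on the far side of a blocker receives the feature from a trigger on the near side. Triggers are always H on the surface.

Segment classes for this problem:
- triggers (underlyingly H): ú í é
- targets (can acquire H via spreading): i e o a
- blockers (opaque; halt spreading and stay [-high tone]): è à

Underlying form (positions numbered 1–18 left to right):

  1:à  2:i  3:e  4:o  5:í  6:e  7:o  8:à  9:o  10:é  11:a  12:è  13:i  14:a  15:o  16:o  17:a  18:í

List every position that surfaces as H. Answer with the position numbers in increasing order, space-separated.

From /í/ at 5 rightward: 6 /e/ → H; 7 /o/ → H; 8 /à/ blocks.
From /í/ at 5 leftward: 4 /o/ → H; 3 /e/ → H; 2 /i/ → H; 1 /à/ blocks.
From /é/ at 10 rightward: 11 /a/ → H; 12 /è/ blocks.
From /é/ at 10 leftward: 9 /o/ → H; 8 /à/ blocks.
From /í/ at 18 rightward: word edge.
From /í/ at 18 leftward: 17 /a/ → H; 16 /o/ → H; 15 /o/ → H; 14 /a/ → H; 13 /i/ → H; 12 /è/ blocks.

2 3 4 5 6 7 9 10 11 13 14 15 16 17 18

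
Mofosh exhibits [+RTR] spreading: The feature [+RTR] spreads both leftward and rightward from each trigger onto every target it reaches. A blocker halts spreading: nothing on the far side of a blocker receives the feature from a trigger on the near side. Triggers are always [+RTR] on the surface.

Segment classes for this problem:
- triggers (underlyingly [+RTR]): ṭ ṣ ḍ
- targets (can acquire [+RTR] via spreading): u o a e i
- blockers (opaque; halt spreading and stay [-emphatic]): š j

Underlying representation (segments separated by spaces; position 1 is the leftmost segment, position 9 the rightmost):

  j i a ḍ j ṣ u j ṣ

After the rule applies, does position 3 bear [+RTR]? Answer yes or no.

yes

From /ḍ/ at 4 rightward: 5 /j/ blocks.
From /ḍ/ at 4 leftward: 3 /a/ → [+RTR]; 2 /i/ → [+RTR]; 1 /j/ blocks.
From /ṣ/ at 6 rightward: 7 /u/ → [+RTR]; 8 /j/ blocks.
From /ṣ/ at 6 leftward: 5 /j/ blocks.
From /ṣ/ at 9 rightward: word edge.
From /ṣ/ at 9 leftward: 8 /j/ blocks.
[+RTR] positions on the surface: 2 3 4 6 7 9.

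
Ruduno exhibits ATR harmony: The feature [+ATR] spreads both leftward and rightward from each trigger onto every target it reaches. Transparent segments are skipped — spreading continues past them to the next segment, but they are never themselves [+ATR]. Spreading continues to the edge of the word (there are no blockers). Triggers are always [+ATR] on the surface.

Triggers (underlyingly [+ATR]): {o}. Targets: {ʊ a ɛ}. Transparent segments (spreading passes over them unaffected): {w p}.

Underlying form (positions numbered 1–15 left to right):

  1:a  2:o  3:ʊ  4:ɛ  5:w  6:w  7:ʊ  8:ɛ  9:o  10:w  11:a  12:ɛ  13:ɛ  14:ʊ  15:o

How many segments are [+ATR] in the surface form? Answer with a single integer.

12

From /o/ at 2 rightward: 3 /ʊ/ → [+ATR]; 4 /ɛ/ → [+ATR]; 5 /w/ transparent; 6 /w/ transparent; 7 /ʊ/ → [+ATR]; 8 /ɛ/ → [+ATR]; 9 /o/ is itself a trigger — this domain ends here.
From /o/ at 2 leftward: 1 /a/ → [+ATR]; word edge.
From /o/ at 9 rightward: 10 /w/ transparent; 11 /a/ → [+ATR]; 12 /ɛ/ → [+ATR]; 13 /ɛ/ → [+ATR]; 14 /ʊ/ → [+ATR]; 15 /o/ is itself a trigger — this domain ends here.
From /o/ at 9 leftward: 8 /ɛ/ → [+ATR]; 7 /ʊ/ → [+ATR]; 6 /w/ transparent; 5 /w/ transparent; 4 /ɛ/ → [+ATR]; 3 /ʊ/ → [+ATR]; 2 /o/ is itself a trigger — this domain ends here.
From /o/ at 15 rightward: word edge.
From /o/ at 15 leftward: 14 /ʊ/ → [+ATR]; 13 /ɛ/ → [+ATR]; 12 /ɛ/ → [+ATR]; 11 /a/ → [+ATR]; 10 /w/ transparent; 9 /o/ is itself a trigger — this domain ends here.
[+ATR] positions on the surface: 1 2 3 4 7 8 9 11 12 13 14 15.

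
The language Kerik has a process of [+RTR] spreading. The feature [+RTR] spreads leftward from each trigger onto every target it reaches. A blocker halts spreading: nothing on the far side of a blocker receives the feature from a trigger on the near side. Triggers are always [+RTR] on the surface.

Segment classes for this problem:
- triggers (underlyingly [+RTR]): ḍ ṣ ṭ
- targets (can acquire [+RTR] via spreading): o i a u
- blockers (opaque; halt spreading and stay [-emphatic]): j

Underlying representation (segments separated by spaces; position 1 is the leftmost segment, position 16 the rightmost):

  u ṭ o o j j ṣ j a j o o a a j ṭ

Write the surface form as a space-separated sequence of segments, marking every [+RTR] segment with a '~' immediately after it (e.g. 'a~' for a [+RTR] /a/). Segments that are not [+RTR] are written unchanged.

From /ṭ/ at 2 leftward: 1 /u/ → [+RTR]; word edge.
From /ṣ/ at 7 leftward: 6 /j/ blocks.
From /ṭ/ at 16 leftward: 15 /j/ blocks.
Targets with no active source: positions 3 4 9 11 12 13 14 stay [-emphatic].
[+RTR] positions on the surface: 1 2 7 16.

u~ ṭ~ o o j j ṣ~ j a j o o a a j ṭ~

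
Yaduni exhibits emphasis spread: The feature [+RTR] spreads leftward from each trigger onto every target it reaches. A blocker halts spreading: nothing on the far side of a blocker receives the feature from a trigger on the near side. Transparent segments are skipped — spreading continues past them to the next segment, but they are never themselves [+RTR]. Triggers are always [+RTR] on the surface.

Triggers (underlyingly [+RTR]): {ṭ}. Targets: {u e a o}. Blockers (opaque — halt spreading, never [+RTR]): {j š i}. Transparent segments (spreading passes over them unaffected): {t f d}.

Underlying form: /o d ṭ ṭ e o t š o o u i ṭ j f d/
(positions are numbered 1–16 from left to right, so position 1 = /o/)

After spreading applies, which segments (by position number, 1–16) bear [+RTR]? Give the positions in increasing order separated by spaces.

From /ṭ/ at 3 leftward: 2 /d/ transparent; 1 /o/ → [+RTR]; word edge.
From /ṭ/ at 4 leftward: 3 /ṭ/ is itself a trigger — this domain ends here.
From /ṭ/ at 13 leftward: 12 /i/ blocks.
Targets with no active source: positions 5 6 9 10 11 stay [-emphatic].

1 3 4 13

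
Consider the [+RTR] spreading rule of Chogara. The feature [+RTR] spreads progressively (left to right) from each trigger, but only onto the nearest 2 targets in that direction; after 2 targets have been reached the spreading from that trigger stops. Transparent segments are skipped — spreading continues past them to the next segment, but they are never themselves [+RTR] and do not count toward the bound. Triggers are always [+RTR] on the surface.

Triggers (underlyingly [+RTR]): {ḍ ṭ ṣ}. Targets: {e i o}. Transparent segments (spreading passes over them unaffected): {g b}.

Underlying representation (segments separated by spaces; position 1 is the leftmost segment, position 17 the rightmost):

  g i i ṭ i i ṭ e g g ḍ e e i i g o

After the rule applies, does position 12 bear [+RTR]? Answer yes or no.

yes

From /ṭ/ at 4 rightward: 5 /i/ → [+RTR]; 6 /i/ → [+RTR]; bound reached.
From /ṭ/ at 7 rightward: 8 /e/ → [+RTR]; 9 /g/ transparent; 10 /g/ transparent; 11 /ḍ/ is itself a trigger — this domain ends here.
From /ḍ/ at 11 rightward: 12 /e/ → [+RTR]; 13 /e/ → [+RTR]; bound reached.
Targets with no active source: positions 2 3 14 15 17 stay [-emphatic].
[+RTR] positions on the surface: 4 5 6 7 8 11 12 13.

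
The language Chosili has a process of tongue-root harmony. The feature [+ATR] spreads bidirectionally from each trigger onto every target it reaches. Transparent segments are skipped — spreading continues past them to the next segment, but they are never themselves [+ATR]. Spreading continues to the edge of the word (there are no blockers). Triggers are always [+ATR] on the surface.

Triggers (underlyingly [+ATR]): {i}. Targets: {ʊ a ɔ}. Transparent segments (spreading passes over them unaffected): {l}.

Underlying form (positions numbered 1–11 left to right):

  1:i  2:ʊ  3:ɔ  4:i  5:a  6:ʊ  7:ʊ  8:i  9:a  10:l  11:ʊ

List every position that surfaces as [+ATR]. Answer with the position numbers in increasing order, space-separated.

From /i/ at 1 rightward: 2 /ʊ/ → [+ATR]; 3 /ɔ/ → [+ATR]; 4 /i/ is itself a trigger — this domain ends here.
From /i/ at 1 leftward: word edge.
From /i/ at 4 rightward: 5 /a/ → [+ATR]; 6 /ʊ/ → [+ATR]; 7 /ʊ/ → [+ATR]; 8 /i/ is itself a trigger — this domain ends here.
From /i/ at 4 leftward: 3 /ɔ/ → [+ATR]; 2 /ʊ/ → [+ATR]; 1 /i/ is itself a trigger — this domain ends here.
From /i/ at 8 rightward: 9 /a/ → [+ATR]; 10 /l/ transparent; 11 /ʊ/ → [+ATR]; word edge.
From /i/ at 8 leftward: 7 /ʊ/ → [+ATR]; 6 /ʊ/ → [+ATR]; 5 /a/ → [+ATR]; 4 /i/ is itself a trigger — this domain ends here.

1 2 3 4 5 6 7 8 9 11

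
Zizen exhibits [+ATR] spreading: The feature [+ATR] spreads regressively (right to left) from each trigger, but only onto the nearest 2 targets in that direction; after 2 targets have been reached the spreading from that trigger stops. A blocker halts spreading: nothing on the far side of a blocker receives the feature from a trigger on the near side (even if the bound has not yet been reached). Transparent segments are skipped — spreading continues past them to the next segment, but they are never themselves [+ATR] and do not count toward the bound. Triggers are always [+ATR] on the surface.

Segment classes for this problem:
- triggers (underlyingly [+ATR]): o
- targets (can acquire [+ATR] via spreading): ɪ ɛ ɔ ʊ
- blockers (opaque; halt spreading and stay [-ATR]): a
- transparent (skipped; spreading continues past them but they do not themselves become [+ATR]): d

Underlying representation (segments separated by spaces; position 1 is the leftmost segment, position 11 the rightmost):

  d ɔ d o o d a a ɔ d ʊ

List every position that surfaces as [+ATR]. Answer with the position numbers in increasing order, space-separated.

From /o/ at 4 leftward: 3 /d/ transparent; 2 /ɔ/ → [+ATR]; 1 /d/ transparent; word edge.
From /o/ at 5 leftward: 4 /o/ is itself a trigger — this domain ends here.
Targets with no active source: positions 9 11 stay [-ATR].

2 4 5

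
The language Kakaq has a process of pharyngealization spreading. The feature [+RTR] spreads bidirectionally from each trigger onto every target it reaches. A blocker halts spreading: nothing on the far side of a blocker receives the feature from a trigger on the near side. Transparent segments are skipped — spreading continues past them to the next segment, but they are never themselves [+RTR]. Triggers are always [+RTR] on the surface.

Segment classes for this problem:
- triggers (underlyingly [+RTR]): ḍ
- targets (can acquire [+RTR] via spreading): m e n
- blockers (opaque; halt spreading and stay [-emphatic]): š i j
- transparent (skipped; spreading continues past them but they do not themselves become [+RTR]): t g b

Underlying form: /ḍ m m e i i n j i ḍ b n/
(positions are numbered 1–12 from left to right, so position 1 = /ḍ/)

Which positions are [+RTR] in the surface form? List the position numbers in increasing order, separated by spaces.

1 2 3 4 10 12

From /ḍ/ at 1 rightward: 2 /m/ → [+RTR]; 3 /m/ → [+RTR]; 4 /e/ → [+RTR]; 5 /i/ blocks.
From /ḍ/ at 1 leftward: word edge.
From /ḍ/ at 10 rightward: 11 /b/ transparent; 12 /n/ → [+RTR]; word edge.
From /ḍ/ at 10 leftward: 9 /i/ blocks.
Target with no active source: position 7 stays [-emphatic].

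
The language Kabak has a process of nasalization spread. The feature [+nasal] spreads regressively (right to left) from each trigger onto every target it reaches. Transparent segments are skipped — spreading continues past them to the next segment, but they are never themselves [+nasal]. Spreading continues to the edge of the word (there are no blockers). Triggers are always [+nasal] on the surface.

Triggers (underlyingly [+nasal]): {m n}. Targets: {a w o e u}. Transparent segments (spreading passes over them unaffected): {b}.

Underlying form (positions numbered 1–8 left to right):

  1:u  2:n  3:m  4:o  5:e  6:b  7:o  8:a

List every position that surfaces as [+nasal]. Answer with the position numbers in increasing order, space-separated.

From /n/ at 2 leftward: 1 /u/ → [+nasal]; word edge.
From /m/ at 3 leftward: 2 /n/ is itself a trigger — this domain ends here.
Targets with no active source: positions 4 5 7 8 stay [-nasal].

1 2 3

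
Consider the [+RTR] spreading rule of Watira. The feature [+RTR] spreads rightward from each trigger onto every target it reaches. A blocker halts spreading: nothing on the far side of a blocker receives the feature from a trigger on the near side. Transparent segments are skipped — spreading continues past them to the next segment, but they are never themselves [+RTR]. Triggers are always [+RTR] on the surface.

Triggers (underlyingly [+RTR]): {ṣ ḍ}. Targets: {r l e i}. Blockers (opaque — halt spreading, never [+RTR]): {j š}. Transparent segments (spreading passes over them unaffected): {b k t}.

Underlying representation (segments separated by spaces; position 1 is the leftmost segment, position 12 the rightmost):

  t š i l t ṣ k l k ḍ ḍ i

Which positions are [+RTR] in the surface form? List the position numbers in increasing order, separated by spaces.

From /ṣ/ at 6 rightward: 7 /k/ transparent; 8 /l/ → [+RTR]; 9 /k/ transparent; 10 /ḍ/ is itself a trigger — this domain ends here.
From /ḍ/ at 10 rightward: 11 /ḍ/ is itself a trigger — this domain ends here.
From /ḍ/ at 11 rightward: 12 /i/ → [+RTR]; word edge.
Targets with no active source: positions 3 4 stay [-emphatic].

6 8 10 11 12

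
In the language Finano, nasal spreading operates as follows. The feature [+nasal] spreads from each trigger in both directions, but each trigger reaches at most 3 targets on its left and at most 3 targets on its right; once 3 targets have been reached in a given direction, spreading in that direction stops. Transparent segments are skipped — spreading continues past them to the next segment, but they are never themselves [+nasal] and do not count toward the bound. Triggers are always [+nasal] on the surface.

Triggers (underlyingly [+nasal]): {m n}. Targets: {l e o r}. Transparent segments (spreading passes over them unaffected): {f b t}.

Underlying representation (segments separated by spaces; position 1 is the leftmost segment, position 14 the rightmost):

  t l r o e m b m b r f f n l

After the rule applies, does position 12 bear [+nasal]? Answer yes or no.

From /m/ at 6 rightward: 7 /b/ transparent; 8 /m/ is itself a trigger — this domain ends here.
From /m/ at 6 leftward: 5 /e/ → [+nasal]; 4 /o/ → [+nasal]; 3 /r/ → [+nasal]; bound reached.
From /m/ at 8 rightward: 9 /b/ transparent; 10 /r/ → [+nasal]; 11 /f/ transparent; 12 /f/ transparent; 13 /n/ is itself a trigger — this domain ends here.
From /m/ at 8 leftward: 7 /b/ transparent; 6 /m/ is itself a trigger — this domain ends here.
From /n/ at 13 rightward: 14 /l/ → [+nasal]; word edge.
From /n/ at 13 leftward: 12 /f/ transparent; 11 /f/ transparent; 10 /r/ → [+nasal]; 9 /b/ transparent; 8 /m/ is itself a trigger — this domain ends here.
Target with no active source: position 2 stays [-nasal].
[+nasal] positions on the surface: 3 4 5 6 8 10 13 14.

no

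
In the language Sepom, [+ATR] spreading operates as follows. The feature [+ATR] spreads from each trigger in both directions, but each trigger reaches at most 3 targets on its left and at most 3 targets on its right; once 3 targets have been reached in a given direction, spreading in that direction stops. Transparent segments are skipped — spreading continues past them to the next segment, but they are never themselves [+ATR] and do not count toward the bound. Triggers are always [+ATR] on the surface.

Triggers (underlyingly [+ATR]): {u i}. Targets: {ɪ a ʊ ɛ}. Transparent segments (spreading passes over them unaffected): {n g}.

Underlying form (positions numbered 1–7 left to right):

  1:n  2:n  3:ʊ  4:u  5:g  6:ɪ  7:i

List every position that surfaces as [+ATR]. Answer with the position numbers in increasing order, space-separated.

From /u/ at 4 rightward: 5 /g/ transparent; 6 /ɪ/ → [+ATR]; 7 /i/ is itself a trigger — this domain ends here.
From /u/ at 4 leftward: 3 /ʊ/ → [+ATR]; 2 /n/ transparent; 1 /n/ transparent; word edge.
From /i/ at 7 rightward: word edge.
From /i/ at 7 leftward: 6 /ɪ/ → [+ATR]; 5 /g/ transparent; 4 /u/ is itself a trigger — this domain ends here.

3 4 6 7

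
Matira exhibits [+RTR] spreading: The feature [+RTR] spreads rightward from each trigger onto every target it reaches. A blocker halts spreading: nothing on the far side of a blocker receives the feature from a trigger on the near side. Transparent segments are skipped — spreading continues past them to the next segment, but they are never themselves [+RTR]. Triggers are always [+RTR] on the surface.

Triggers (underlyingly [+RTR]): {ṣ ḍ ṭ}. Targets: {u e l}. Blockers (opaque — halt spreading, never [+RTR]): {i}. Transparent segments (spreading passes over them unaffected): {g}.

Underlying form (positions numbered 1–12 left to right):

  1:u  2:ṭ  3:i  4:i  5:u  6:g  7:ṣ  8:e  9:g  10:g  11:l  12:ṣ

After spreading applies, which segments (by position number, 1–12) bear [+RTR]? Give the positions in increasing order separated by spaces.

2 7 8 11 12

From /ṭ/ at 2 rightward: 3 /i/ blocks.
From /ṣ/ at 7 rightward: 8 /e/ → [+RTR]; 9 /g/ transparent; 10 /g/ transparent; 11 /l/ → [+RTR]; 12 /ṣ/ is itself a trigger — this domain ends here.
From /ṣ/ at 12 rightward: word edge.
Targets with no active source: positions 1 5 stay [-emphatic].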